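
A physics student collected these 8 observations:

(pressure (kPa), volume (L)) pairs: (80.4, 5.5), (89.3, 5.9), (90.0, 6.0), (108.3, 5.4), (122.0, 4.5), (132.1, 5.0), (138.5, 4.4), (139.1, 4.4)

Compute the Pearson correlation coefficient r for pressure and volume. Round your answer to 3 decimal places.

-0.889

n = 8, Σx = 899.7, Σy = 41.1, Σxy = 4524.83, Σx² = 105133.01, Σy² = 214.19
Sxx = Σx² − (Σx)²/n = 105133.01 − 101182.51125 = 3950.49875
Sxy = Σxy − (Σx)(Σy)/n = 4524.83 − 4622.20875 = -97.37875
Syy = Σy² − (Σy)²/n = 214.19 − 211.15125 = 3.03875
r = Sxy/√(Sxx·Syy) = -97.37875/√(12004.578077) = -97.37875/109.565405 = -0.888773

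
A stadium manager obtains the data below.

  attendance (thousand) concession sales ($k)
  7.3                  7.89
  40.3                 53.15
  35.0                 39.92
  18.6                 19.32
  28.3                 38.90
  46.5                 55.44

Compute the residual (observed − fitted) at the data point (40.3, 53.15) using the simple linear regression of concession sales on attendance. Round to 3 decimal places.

n = 6, Σx = 176, Σy = 214.62, Σxy = 7634.924, Σx² = 6211.48
Sxx = Σx² − (Σx)²/n = 6211.48 − 5162.666667 = 1048.813333
Sxy = Σxy − (Σx)(Σy)/n = 7634.924 − 6295.52 = 1339.404
b = Sxy/Sxx = 1339.404/1048.813333 = 1.277066
a = ȳ − b·x̄ = 35.77 − 1.277066·29.333333 = -1.690607
ŷ(40.3) = -1.690607 + 1.277066·40.3 = 49.775159
residual = y − ŷ = 53.15 − 49.775159 = 3.374841

3.375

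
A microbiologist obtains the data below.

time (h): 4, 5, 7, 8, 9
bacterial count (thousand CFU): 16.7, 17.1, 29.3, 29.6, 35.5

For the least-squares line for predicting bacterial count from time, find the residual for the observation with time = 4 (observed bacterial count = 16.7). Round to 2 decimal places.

n = 5, Σx = 33, Σy = 128.2, Σxy = 913.7, Σx² = 235
Sxx = Σx² − (Σx)²/n = 235 − 217.8 = 17.2
Sxy = Σxy − (Σx)(Σy)/n = 913.7 − 846.12 = 67.58
b = Sxy/Sxx = 67.58/17.2 = 3.929070
a = ȳ − b·x̄ = 25.64 − 3.929070·6.6 = -0.291860
ŷ(4) = -0.291860 + 3.929070·4 = 15.424419
residual = y − ŷ = 16.7 − 15.424419 = 1.275581

1.28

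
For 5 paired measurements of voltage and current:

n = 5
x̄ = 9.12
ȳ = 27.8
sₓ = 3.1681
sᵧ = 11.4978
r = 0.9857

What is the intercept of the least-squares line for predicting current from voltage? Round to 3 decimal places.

-4.825

b = r · sᵧ/sₓ = 0.9857 · 11.4978/3.1681 = 3.577343
a = ȳ − b·x̄ = 27.8 − 3.577343·9.12 = -4.825371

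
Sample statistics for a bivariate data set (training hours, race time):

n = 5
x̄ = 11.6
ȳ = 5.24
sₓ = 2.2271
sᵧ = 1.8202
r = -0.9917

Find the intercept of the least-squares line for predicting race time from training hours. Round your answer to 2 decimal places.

b = r · sᵧ/sₓ = -0.9917 · 1.8202/2.2271 = -0.810512
a = ȳ − b·x̄ = 5.24 − (-0.810512)·11.6 = 14.641945

14.64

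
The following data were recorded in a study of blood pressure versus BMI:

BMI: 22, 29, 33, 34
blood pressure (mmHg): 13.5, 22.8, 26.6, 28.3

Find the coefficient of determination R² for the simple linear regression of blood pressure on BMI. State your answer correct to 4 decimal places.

n = 4, Σx = 118, Σy = 91.2, Σxy = 2798.2, Σx² = 3570, Σy² = 2210.54
Sxx = Σx² − (Σx)²/n = 3570 − 3481 = 89
Sxy = Σxy − (Σx)(Σy)/n = 2798.2 − 2690.4 = 107.8
Syy = Σy² − (Σy)²/n = 2210.54 − 2079.36 = 131.18
R² = Sxy²/(Sxx·Syy) = (107.8)²/(89·131.18) = 0.995359

0.9954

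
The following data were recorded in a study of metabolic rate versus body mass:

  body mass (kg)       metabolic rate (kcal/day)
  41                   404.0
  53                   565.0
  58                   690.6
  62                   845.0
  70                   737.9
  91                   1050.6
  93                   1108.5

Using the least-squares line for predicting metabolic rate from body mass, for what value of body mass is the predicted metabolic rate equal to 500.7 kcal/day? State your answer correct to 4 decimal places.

45.3196

n = 7, Σx = 468, Σy = 5401.6, Σxy = 389301.9, Σx² = 33528
Sxx = Σx² − (Σx)²/n = 33528 − 31289.142857 = 2238.857143
Sxy = Σxy − (Σx)(Σy)/n = 389301.9 − 361135.542857 = 28166.357143
b = Sxy/Sxx = 28166.357143/2238.857143 = 12.580685
a = ȳ − b·x̄ = 771.657143 − 12.580685·66.857143 = -69.451531
Set a + b·x = 500.7: x = (500.7 − (-69.451531)) / 12.580685 = 45.319593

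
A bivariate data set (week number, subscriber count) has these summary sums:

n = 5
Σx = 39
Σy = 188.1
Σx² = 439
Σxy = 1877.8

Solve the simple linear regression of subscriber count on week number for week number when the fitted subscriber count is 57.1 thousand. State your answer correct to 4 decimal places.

Sxx = Σx² − (Σx)²/n = 439 − 304.2 = 134.8
Sxy = Σxy − (Σx)(Σy)/n = 1877.8 − 1467.18 = 410.62
b = Sxy/Sxx = 410.62/134.8 = 3.046142
a = ȳ − b·x̄ = 37.62 − 3.046142·7.8 = 13.860089
Set a + b·x = 57.1: x = (57.1 − 13.860089) / 3.046142 = 14.194973

14.1950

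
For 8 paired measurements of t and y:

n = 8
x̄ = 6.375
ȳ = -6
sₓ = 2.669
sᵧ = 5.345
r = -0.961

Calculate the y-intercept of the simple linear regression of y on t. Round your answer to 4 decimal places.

b = r · sᵧ/sₓ = -0.961 · 5.345/2.669 = -1.924520
a = ȳ − b·x̄ = -6 − (-1.924520)·6.375 = 6.268818

6.2688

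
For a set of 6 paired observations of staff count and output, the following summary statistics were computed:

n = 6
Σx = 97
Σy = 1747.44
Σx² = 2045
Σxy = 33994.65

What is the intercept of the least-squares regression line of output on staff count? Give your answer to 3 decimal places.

Sxx = Σx² − (Σx)²/n = 2045 − 1568.166667 = 476.833333
Sxy = Σxy − (Σx)(Σy)/n = 33994.65 − 28250.28 = 5744.37
b = Sxy/Sxx = 5744.37/476.833333 = 12.046914
a = ȳ − b·x̄ = 291.24 − 12.046914·16.166667 = 96.481562

96.482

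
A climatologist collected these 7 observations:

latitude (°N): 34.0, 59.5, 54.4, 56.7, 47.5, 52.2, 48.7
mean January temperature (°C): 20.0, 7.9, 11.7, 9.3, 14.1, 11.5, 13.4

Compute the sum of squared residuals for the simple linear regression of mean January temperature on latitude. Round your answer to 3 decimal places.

1.416

n = 7, Σx = 353, Σy = 87.9, Σxy = 4236.47, Σx² = 18223.28, Σy² = 1196.41
Sxx = Σx² − (Σx)²/n = 18223.28 − 17801.285714 = 421.994286
Sxy = Σxy − (Σx)(Σy)/n = 4236.47 − 4432.671429 = -196.201429
Syy = Σy² − (Σy)²/n = 1196.41 − 1103.772857 = 92.637143
b = Sxy/Sxx = -196.201429/421.994286 = -0.464939
SSE = Syy − b·Sxy = 92.637143 − (-0.464939)·(-196.201429) = 1.415527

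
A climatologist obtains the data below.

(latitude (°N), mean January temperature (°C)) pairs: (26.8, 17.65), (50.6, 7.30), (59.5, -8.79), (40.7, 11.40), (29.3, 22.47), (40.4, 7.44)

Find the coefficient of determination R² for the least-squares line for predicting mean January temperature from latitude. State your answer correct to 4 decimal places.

0.8723

n = 6, Σx = 247.3, Σy = 57.47, Σxy = 1742.322, Σx² = 10965.99, Σy² = 1132.2911
Sxx = Σx² − (Σx)²/n = 10965.99 − 10192.881667 = 773.108333
Sxy = Σxy − (Σx)(Σy)/n = 1742.322 − 2368.721833 = -626.399833
Syy = Σy² − (Σy)²/n = 1132.2911 − 550.466817 = 581.824283
R² = Sxy²/(Sxx·Syy) = (-626.399833)²/(773.108333·581.824283) = 0.872310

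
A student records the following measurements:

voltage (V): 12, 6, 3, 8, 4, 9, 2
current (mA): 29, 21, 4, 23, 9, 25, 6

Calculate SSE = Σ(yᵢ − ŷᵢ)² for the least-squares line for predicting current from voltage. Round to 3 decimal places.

n = 7, Σx = 44, Σy = 117, Σxy = 943, Σx² = 354, Σy² = 2569
Sxx = Σx² − (Σx)²/n = 354 − 276.571429 = 77.428571
Sxy = Σxy − (Σx)(Σy)/n = 943 − 735.428571 = 207.571429
Syy = Σy² − (Σy)²/n = 2569 − 1955.571429 = 613.428571
b = Sxy/Sxx = 207.571429/77.428571 = 2.680812
SSE = Syy − b·Sxy = 613.428571 − 2.680812·207.571429 = 56.968635

56.969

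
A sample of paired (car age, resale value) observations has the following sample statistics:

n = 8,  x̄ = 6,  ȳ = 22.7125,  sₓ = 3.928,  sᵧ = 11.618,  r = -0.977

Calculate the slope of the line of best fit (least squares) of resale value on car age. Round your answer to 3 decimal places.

b = r · sᵧ/sₓ = -0.977 · 11.618/3.928 = -2.889711

-2.890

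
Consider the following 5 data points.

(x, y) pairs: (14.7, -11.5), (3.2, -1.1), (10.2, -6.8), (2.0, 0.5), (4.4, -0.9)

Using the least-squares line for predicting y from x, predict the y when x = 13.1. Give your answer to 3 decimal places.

n = 5, Σx = 34.5, Σy = -19.8, Σxy = -244.89, Σx² = 353.73
Sxx = Σx² − (Σx)²/n = 353.73 − 238.05 = 115.68
Sxy = Σxy − (Σx)(Σy)/n = -244.89 − (-136.62) = -108.27
b = Sxy/Sxx = -108.27/115.68 = -0.935944
a = ȳ − b·x̄ = -3.96 − (-0.935944)·6.9 = 2.498013
ŷ(13.1) = a + b·13.1 = 2.498013 + (-0.935944)·13.1 = -9.762853

-9.763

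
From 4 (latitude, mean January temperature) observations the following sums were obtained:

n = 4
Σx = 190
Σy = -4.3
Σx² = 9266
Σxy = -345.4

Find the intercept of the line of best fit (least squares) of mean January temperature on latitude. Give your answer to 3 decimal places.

26.745

Sxx = Σx² − (Σx)²/n = 9266 − 9025 = 241
Sxy = Σxy − (Σx)(Σy)/n = -345.4 − (-204.25) = -141.15
b = Sxy/Sxx = -141.15/241 = -0.585685
a = ȳ − b·x̄ = -1.075 − (-0.585685)·47.5 = 26.745021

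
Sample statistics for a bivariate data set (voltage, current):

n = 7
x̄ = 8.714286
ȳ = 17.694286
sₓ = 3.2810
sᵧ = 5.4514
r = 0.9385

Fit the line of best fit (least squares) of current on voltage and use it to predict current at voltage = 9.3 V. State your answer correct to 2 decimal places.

18.61

b = r · sᵧ/sₓ = 0.9385 · 5.4514/3.281 = 1.559323
a = ȳ − b·x̄ = 17.694286 − 1.559323·8.714286 = 4.105899
ŷ(9.3) = a + b·9.3 = 4.105899 + 1.559323·9.3 = 18.607603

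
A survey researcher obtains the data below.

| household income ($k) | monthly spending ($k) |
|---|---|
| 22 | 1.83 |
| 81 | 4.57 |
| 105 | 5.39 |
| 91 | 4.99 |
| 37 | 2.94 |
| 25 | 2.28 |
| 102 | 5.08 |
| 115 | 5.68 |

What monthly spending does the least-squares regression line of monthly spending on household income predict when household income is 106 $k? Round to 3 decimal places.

5.419

n = 8, Σx = 578, Σy = 32.76, Σxy = 2767.61, Σx² = 51974
Sxx = Σx² − (Σx)²/n = 51974 − 41760.5 = 10213.5
Sxy = Σxy − (Σx)(Σy)/n = 2767.61 − 2366.91 = 400.7
b = Sxy/Sxx = 400.7/10213.5 = 0.039232
a = ȳ − b·x̄ = 4.095 − 0.039232·72.25 = 1.260460
ŷ(106) = a + b·106 = 1.260460 + 0.039232·106 = 5.419093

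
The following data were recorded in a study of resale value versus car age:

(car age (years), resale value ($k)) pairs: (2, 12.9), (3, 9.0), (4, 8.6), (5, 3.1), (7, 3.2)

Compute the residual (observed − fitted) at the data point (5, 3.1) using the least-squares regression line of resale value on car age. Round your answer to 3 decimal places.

n = 5, Σx = 21, Σy = 36.8, Σxy = 125.1, Σx² = 103
Sxx = Σx² − (Σx)²/n = 103 − 88.2 = 14.8
Sxy = Σxy − (Σx)(Σy)/n = 125.1 − 154.56 = -29.46
b = Sxy/Sxx = -29.46/14.8 = -1.990541
a = ȳ − b·x̄ = 7.36 − (-1.990541)·4.2 = 15.720270
ŷ(5) = 15.720270 + (-1.990541)·5 = 5.767568
residual = y − ŷ = 3.1 − 5.767568 = -2.667568

-2.668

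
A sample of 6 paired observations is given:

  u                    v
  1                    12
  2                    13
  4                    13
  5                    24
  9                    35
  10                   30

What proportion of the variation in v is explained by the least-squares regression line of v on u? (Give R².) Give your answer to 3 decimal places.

n = 6, Σx = 31, Σy = 127, Σxy = 825, Σx² = 227, Σy² = 3183
Sxx = Σx² − (Σx)²/n = 227 − 160.166667 = 66.833333
Sxy = Σxy − (Σx)(Σy)/n = 825 − 656.166667 = 168.833333
Syy = Σy² − (Σy)²/n = 3183 − 2688.166667 = 494.833333
R² = Sxy²/(Sxx·Syy) = (168.833333)²/(66.833333·494.833333) = 0.861915

0.862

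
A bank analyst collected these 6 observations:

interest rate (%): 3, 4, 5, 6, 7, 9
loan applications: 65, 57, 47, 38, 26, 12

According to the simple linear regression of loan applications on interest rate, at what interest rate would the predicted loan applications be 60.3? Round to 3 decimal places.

3.527

n = 6, Σx = 34, Σy = 245, Σxy = 1176, Σx² = 216
Sxx = Σx² − (Σx)²/n = 216 − 192.666667 = 23.333333
Sxy = Σxy − (Σx)(Σy)/n = 1176 − 1388.333333 = -212.333333
b = Sxy/Sxx = -212.333333/23.333333 = -9.1
a = ȳ − b·x̄ = 40.833333 − (-9.1)·5.666667 = 92.4
Set a + b·x = 60.3: x = (60.3 − 92.4) / (-9.1) = 3.527473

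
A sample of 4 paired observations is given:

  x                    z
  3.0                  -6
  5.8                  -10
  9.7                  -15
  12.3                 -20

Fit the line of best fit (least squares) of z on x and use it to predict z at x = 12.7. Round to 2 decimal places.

n = 4, Σx = 30.8, Σy = -51, Σxy = -467.5, Σx² = 288.02
Sxx = Σx² − (Σx)²/n = 288.02 − 237.16 = 50.86
Sxy = Σxy − (Σx)(Σy)/n = -467.5 − (-392.7) = -74.8
b = Sxy/Sxx = -74.8/50.86 = -1.470704
a = ȳ − b·x̄ = -12.75 − (-1.470704)·7.7 = -1.425580
ŷ(12.7) = a + b·12.7 = -1.425580 + (-1.470704)·12.7 = -20.103519

-20.10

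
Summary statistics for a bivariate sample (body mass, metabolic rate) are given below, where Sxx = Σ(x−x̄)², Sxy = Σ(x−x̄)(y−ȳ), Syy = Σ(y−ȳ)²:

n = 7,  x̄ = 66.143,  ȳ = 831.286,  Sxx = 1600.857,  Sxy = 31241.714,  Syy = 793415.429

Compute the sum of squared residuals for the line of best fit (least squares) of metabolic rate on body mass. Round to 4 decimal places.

183714.0668

b = Sxy/Sxx = 31241.714/1600.857 = 19.515618
SSE = Syy − b·Sxy = 793415.429 − 19.515618·31241.714 = 183714.066756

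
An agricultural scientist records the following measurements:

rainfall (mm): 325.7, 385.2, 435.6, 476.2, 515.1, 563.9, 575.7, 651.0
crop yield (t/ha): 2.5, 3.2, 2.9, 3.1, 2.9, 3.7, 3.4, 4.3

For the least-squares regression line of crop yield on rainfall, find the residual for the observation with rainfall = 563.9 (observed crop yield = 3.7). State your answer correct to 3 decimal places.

0.128

n = 8, Σx = 3928.4, Σy = 26, Σxy = 13123.25, Σx² = 2009516.04
Sxx = Σx² − (Σx)²/n = 2009516.04 − 1929040.82 = 80475.22
Sxy = Σxy − (Σx)(Σy)/n = 13123.25 − 12767.3 = 355.95
b = Sxy/Sxx = 355.95/80475.22 = 0.004423
a = ȳ − b·x̄ = 3.25 − 0.004423·491.05 = 1.078036
ŷ(563.9) = 1.078036 + 0.004423·563.9 = 3.572223
residual = y − ŷ = 3.7 − 3.572223 = 0.127777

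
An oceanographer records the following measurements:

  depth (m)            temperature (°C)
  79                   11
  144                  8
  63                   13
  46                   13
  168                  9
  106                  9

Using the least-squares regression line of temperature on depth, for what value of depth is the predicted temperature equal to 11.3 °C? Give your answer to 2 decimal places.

n = 6, Σx = 606, Σy = 63, Σxy = 5904, Σx² = 72522
Sxx = Σx² − (Σx)²/n = 72522 − 61206 = 11316
Sxy = Σxy − (Σx)(Σy)/n = 5904 − 6363 = -459
b = Sxy/Sxx = -459/11316 = -0.040562
a = ȳ − b·x̄ = 10.5 − (-0.040562)·101 = 14.596766
Set a + b·x = 11.3: x = (11.3 − 14.596766) / (-0.040562) = 81.277124

81.28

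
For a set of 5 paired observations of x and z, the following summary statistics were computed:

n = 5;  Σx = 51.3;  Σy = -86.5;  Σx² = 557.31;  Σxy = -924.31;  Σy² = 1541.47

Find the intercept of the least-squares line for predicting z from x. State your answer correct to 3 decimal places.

Sxx = Σx² − (Σx)²/n = 557.31 − 526.338 = 30.972
Sxy = Σxy − (Σx)(Σy)/n = -924.31 − (-887.49) = -36.82
b = Sxy/Sxx = -36.82/30.972 = -1.188816
a = ȳ − b·x̄ = -17.3 − (-1.188816)·10.26 = -5.102751

-5.103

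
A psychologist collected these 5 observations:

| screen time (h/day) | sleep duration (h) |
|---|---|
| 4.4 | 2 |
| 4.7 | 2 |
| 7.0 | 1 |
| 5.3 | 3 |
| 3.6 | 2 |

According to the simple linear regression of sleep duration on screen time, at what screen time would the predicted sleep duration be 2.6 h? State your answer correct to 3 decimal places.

n = 5, Σx = 25, Σy = 10, Σxy = 48.3, Σx² = 131.5
Sxx = Σx² − (Σx)²/n = 131.5 − 125 = 6.5
Sxy = Σxy − (Σx)(Σy)/n = 48.3 − 50 = -1.7
b = Sxy/Sxx = -1.7/6.5 = -0.261538
a = ȳ − b·x̄ = 2 − (-0.261538)·5 = 3.307692
Set a + b·x = 2.6: x = (2.6 − 3.307692) / (-0.261538) = 2.705882

2.706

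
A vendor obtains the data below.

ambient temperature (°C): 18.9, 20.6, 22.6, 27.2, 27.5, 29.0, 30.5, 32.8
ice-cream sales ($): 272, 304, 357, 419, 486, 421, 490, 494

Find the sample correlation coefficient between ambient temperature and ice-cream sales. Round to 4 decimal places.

n = 8, Σx = 209.1, Σy = 3243, Σxy = 87590.4, Σx² = 5635.51, Σy² = 1366983
Sxx = Σx² − (Σx)²/n = 5635.51 − 5465.35125 = 170.15875
Sxy = Σxy − (Σx)(Σy)/n = 87590.4 − 84763.9125 = 2826.4875
Syy = Σy² − (Σy)²/n = 1366983 − 1314631.125 = 52351.875
r = Sxy/√(Sxx·Syy) = 2826.4875/√(8908129.610156) = 2826.4875/2984.648993 = 0.947008

0.9470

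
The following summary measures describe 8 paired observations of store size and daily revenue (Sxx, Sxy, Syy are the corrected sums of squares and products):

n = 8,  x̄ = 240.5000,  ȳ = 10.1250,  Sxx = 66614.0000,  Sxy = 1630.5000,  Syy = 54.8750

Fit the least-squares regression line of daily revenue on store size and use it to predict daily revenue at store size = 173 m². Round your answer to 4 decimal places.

b = Sxy/Sxx = 1630.5/66614 = 0.024477
a = ȳ − b·x̄ = 10.125 − 0.024477·240.5 = 4.238321
ŷ(173) = a + b·173 = 4.238321 + 0.024477·173 = 8.472814

8.4728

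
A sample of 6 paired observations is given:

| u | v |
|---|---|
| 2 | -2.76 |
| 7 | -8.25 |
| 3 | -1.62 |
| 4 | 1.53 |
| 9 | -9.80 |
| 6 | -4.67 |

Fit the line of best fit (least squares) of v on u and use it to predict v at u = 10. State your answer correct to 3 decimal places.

n = 6, Σx = 31, Σy = -25.57, Σxy = -178.23, Σx² = 195
Sxx = Σx² − (Σx)²/n = 195 − 160.166667 = 34.833333
Sxy = Σxy − (Σx)(Σy)/n = -178.23 − (-132.111667) = -46.118333
b = Sxy/Sxx = -46.118333/34.833333 = -1.323971
a = ȳ − b·x̄ = -4.261667 − (-1.323971)·5.166667 = 2.578852
ŷ(10) = a + b·10 = 2.578852 + (-1.323971)·10 = -10.660861

-10.661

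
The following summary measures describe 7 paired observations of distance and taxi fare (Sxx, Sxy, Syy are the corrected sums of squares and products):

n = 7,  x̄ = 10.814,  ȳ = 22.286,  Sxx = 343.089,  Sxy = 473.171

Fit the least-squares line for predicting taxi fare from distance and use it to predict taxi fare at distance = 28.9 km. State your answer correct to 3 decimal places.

47.229

b = Sxy/Sxx = 473.171/343.089 = 1.379149
a = ȳ − b·x̄ = 22.286 − 1.379149·10.814 = 7.371878
ŷ(28.9) = a + b·28.9 = 7.371878 + 1.379149·28.9 = 47.229297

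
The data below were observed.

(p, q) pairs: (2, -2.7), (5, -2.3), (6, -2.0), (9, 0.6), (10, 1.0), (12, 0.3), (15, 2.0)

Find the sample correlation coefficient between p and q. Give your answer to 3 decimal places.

0.937

n = 7, Σx = 59, Σy = -3.1, Σxy = 20.1, Σx² = 615, Σy² = 22.03
Sxx = Σx² − (Σx)²/n = 615 − 497.285714 = 117.714286
Sxy = Σxy − (Σx)(Σy)/n = 20.1 − (-26.128571) = 46.228571
Syy = Σy² − (Σy)²/n = 22.03 − 1.372857 = 20.657143
r = Sxy/√(Sxx·Syy) = 46.228571/√(2431.640816) = 46.228571/49.311670 = 0.937477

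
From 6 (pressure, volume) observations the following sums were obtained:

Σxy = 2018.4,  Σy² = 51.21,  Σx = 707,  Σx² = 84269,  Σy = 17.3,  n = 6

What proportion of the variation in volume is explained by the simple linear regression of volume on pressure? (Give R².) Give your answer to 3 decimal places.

0.317

Sxx = Σx² − (Σx)²/n = 84269 − 83308.166667 = 960.833333
Sxy = Σxy − (Σx)(Σy)/n = 2018.4 − 2038.516667 = -20.116667
Syy = Σy² − (Σy)²/n = 51.21 − 49.881667 = 1.328333
R² = Sxy²/(Sxx·Syy) = (-20.116667)²/(960.833333·1.328333) = 0.317071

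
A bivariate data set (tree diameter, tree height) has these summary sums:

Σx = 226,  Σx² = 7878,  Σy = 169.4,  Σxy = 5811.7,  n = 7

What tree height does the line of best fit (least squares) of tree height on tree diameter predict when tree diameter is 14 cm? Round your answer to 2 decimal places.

13.43

Sxx = Σx² − (Σx)²/n = 7878 − 7296.571429 = 581.428571
Sxy = Σxy − (Σx)(Σy)/n = 5811.7 − 5469.2 = 342.5
b = Sxy/Sxx = 342.5/581.428571 = 0.589066
a = ȳ − b·x̄ = 24.2 − 0.589066·32.285714 = 5.181572
ŷ(14) = a + b·14 = 5.181572 + 0.589066·14 = 13.428501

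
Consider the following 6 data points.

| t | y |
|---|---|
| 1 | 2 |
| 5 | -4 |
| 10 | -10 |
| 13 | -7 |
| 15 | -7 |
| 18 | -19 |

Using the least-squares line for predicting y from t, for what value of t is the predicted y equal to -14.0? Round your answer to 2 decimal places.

n = 6, Σx = 62, Σy = -45, Σxy = -656, Σx² = 844
Sxx = Σx² − (Σx)²/n = 844 − 640.666667 = 203.333333
Sxy = Σxy − (Σx)(Σy)/n = -656 − (-465) = -191
b = Sxy/Sxx = -191/203.333333 = -0.939344
a = ȳ − b·x̄ = -7.5 − (-0.939344)·10.333333 = 2.206557
Set a + b·x = -14.0: x = (-14.0 − 2.206557) / (-0.939344) = 17.253054

17.25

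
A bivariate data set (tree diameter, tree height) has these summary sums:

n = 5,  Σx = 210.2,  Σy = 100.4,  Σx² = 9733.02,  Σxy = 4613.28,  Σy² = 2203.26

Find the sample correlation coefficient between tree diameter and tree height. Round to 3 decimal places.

0.958

Sxx = Σx² − (Σx)²/n = 9733.02 − 8836.808 = 896.212
Sxy = Σxy − (Σx)(Σy)/n = 4613.28 − 4220.816 = 392.464
Syy = Σy² − (Σy)²/n = 2203.26 − 2016.032 = 187.228
r = Sxy/√(Sxx·Syy) = 392.464/√(167795.980336) = 392.464/409.629077 = 0.958096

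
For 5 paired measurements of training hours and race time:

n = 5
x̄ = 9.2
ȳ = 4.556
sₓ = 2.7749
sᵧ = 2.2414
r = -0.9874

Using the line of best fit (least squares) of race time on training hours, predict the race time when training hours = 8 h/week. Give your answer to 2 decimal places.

5.51

b = r · sᵧ/sₓ = -0.9874 · 2.2414/2.7749 = -0.797563
a = ȳ − b·x̄ = 4.556 − (-0.797563)·9.2 = 11.893582
ŷ(8) = a + b·8 = 11.893582 + (-0.797563)·8 = 5.513076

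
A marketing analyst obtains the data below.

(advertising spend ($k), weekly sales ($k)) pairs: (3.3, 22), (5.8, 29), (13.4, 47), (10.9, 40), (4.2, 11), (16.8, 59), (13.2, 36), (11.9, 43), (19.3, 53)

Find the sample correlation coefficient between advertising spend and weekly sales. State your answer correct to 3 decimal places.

n = 9, Σx = 98.8, Σy = 340, Σxy = 4353.8, Σx² = 1331.12, Σy² = 14690
Sxx = Σx² − (Σx)²/n = 1331.12 − 1084.604444 = 246.515556
Sxy = Σxy − (Σx)(Σy)/n = 4353.8 − 3732.444444 = 621.355556
Syy = Σy² − (Σy)²/n = 14690 − 12844.444444 = 1845.555556
r = Sxy/√(Sxx·Syy) = 621.355556/√(454958.153086) = 621.355556/674.505858 = 0.921201

0.921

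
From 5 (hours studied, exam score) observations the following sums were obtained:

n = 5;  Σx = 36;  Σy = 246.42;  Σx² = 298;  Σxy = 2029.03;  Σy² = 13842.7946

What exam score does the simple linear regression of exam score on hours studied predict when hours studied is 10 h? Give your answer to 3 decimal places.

Sxx = Σx² − (Σx)²/n = 298 − 259.2 = 38.8
Sxy = Σxy − (Σx)(Σy)/n = 2029.03 − 1774.224 = 254.806
b = Sxy/Sxx = 254.806/38.8 = 6.567165
a = ȳ − b·x̄ = 49.284 − 6.567165·7.2 = 2.000412
ŷ(10) = a + b·10 = 2.000412 + 6.567165·10 = 67.672062

67.672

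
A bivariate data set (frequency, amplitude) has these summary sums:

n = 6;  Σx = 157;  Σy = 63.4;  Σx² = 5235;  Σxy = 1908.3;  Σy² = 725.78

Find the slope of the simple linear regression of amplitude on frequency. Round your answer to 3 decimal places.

0.221

Sxx = Σx² − (Σx)²/n = 5235 − 4108.166667 = 1126.833333
Sxy = Σxy − (Σx)(Σy)/n = 1908.3 − 1658.966667 = 249.333333
b = Sxy/Sxx = 249.333333/1126.833333 = 0.221269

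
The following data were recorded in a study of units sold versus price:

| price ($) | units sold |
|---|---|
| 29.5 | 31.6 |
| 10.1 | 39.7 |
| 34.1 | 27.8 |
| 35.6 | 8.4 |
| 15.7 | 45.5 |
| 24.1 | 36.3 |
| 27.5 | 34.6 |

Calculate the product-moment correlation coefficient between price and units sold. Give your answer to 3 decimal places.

-0.790

n = 7, Σx = 176.6, Σy = 223.9, Σxy = 5120.87, Σx² = 4985.98, Σy² = 8003.15
Sxx = Σx² − (Σx)²/n = 4985.98 − 4455.365714 = 530.614286
Sxy = Σxy − (Σx)(Σy)/n = 5120.87 − 5648.677143 = -527.807143
Syy = Σy² − (Σy)²/n = 8003.15 − 7161.601429 = 841.548571
r = Sxy/√(Sxx·Syy) = -527.807143/√(446537.694122) = -527.807143/668.234760 = -0.789853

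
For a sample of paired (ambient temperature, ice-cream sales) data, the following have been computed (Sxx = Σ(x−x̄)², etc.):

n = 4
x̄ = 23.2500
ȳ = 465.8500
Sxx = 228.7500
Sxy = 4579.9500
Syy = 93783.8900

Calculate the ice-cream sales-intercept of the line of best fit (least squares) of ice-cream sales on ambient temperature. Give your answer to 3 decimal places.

0.347

b = Sxy/Sxx = 4579.95/228.75 = 20.021639
a = ȳ − b·x̄ = 465.85 − 20.021639·23.25 = 0.346885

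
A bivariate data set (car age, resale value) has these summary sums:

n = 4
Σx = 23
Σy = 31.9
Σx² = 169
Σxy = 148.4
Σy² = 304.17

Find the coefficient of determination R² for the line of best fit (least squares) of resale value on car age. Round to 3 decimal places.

0.671

Sxx = Σx² − (Σx)²/n = 169 − 132.25 = 36.75
Sxy = Σxy − (Σx)(Σy)/n = 148.4 − 183.425 = -35.025
Syy = Σy² − (Σy)²/n = 304.17 − 254.4025 = 49.7675
R² = Sxy²/(Sxx·Syy) = (-35.025)²/(36.75·49.7675) = 0.670738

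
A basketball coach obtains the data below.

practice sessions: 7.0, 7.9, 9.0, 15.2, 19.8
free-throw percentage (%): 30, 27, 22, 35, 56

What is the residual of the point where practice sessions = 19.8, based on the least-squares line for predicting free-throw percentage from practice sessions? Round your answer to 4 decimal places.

4.8917

n = 5, Σx = 58.9, Σy = 170, Σxy = 2262.1, Σx² = 815.49
Sxx = Σx² − (Σx)²/n = 815.49 − 693.842 = 121.648
Sxy = Σxy − (Σx)(Σy)/n = 2262.1 − 2002.6 = 259.5
b = Sxy/Sxx = 259.5/121.648 = 2.133204
a = ȳ − b·x̄ = 34 − 2.133204·11.78 = 8.870857
ŷ(19.8) = 8.870857 + 2.133204·19.8 = 51.108296
residual = y − ŷ = 56 − 51.108296 = 4.891704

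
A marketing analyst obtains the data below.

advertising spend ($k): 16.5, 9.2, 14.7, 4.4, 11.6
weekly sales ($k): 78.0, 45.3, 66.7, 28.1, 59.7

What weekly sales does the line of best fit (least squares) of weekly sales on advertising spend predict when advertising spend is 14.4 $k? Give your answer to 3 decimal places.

68.177

n = 5, Σx = 56.4, Σy = 277.8, Σxy = 3500.41, Σx² = 726.9
Sxx = Σx² − (Σx)²/n = 726.9 − 636.192 = 90.708
Sxy = Σxy − (Σx)(Σy)/n = 3500.41 − 3133.584 = 366.826
b = Sxy/Sxx = 366.826/90.708 = 4.044031
a = ȳ − b·x̄ = 55.56 − 4.044031·11.28 = 9.943326
ŷ(14.4) = a + b·14.4 = 9.943326 + 4.044031·14.4 = 68.177378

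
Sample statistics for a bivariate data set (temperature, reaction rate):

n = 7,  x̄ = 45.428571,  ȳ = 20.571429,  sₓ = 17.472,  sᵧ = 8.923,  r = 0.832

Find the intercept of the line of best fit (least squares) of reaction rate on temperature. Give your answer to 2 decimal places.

1.27

b = r · sᵧ/sₓ = 0.832 · 8.923/17.472 = 0.424905
a = ȳ − b·x̄ = 20.571429 − 0.424905·45.428571 = 1.268613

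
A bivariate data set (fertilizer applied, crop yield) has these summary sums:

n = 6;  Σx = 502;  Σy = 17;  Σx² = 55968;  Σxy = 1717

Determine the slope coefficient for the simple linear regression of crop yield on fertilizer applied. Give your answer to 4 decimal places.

Sxx = Σx² − (Σx)²/n = 55968 − 42000.666667 = 13967.333333
Sxy = Σxy − (Σx)(Σy)/n = 1717 − 1422.333333 = 294.666667
b = Sxy/Sxx = 294.666667/13967.333333 = 0.021097

0.0211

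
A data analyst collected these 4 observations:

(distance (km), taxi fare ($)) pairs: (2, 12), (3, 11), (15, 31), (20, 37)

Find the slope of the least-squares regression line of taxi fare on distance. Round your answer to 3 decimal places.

1.479

n = 4, Σx = 40, Σy = 91, Σxy = 1262, Σx² = 638
Sxx = Σx² − (Σx)²/n = 638 − 400 = 238
Sxy = Σxy − (Σx)(Σy)/n = 1262 − 910 = 352
b = Sxy/Sxx = 352/238 = 1.478992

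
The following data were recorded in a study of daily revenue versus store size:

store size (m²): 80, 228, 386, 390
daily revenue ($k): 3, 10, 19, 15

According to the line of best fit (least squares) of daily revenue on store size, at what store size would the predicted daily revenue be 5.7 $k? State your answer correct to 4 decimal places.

n = 4, Σx = 1084, Σy = 47, Σxy = 15704, Σx² = 359480
Sxx = Σx² − (Σx)²/n = 359480 − 293764 = 65716
Sxy = Σxy − (Σx)(Σy)/n = 15704 − 12737 = 2967
b = Sxy/Sxx = 2967/65716 = 0.045149
a = ȳ − b·x̄ = 11.75 − 0.045149·271 = -0.485331
Set a + b·x = 5.7: x = (5.7 − (-0.485331)) / 0.045149 = 136.998719

136.9987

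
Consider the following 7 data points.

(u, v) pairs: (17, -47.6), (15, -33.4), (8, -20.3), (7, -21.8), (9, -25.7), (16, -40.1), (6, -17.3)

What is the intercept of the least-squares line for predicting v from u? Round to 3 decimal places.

n = 7, Σx = 78, Σy = -206.2, Σxy = -2601.9, Σx² = 1000
Sxx = Σx² − (Σx)²/n = 1000 − 869.142857 = 130.857143
Sxy = Σxy − (Σx)(Σy)/n = -2601.9 − (-2297.657143) = -304.242857
b = Sxy/Sxx = -304.242857/130.857143 = -2.325
a = ȳ − b·x̄ = -29.457143 − (-2.325)·11.142857 = -3.55

-3.550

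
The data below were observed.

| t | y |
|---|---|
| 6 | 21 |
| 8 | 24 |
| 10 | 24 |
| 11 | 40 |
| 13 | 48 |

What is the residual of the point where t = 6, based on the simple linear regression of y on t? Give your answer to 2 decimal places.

3.75

n = 5, Σx = 48, Σy = 157, Σxy = 1622, Σx² = 490
Sxx = Σx² − (Σx)²/n = 490 − 460.8 = 29.2
Sxy = Σxy − (Σx)(Σy)/n = 1622 − 1507.2 = 114.8
b = Sxy/Sxx = 114.8/29.2 = 3.931507
a = ȳ − b·x̄ = 31.4 − 3.931507·9.6 = -6.342466
ŷ(6) = -6.342466 + 3.931507·6 = 17.246575
residual = y − ŷ = 21 − 17.246575 = 3.753425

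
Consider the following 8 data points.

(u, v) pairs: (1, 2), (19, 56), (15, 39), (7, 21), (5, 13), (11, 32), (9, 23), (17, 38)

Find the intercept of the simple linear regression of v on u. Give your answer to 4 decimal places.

n = 8, Σx = 84, Σy = 224, Σxy = 3068, Σx² = 1152
Sxx = Σx² − (Σx)²/n = 1152 − 882 = 270
Sxy = Σxy − (Σx)(Σy)/n = 3068 − 2352 = 716
b = Sxy/Sxx = 716/270 = 2.651852
a = ȳ − b·x̄ = 28 − 2.651852·10.5 = 0.155556

0.1556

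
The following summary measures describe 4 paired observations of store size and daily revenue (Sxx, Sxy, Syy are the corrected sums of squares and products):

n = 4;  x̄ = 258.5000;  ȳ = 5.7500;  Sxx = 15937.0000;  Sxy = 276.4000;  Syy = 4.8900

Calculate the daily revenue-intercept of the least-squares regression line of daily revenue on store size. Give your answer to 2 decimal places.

b = Sxy/Sxx = 276.4/15937 = 0.017343
a = ȳ − b·x̄ = 5.75 − 0.017343·258.5 = 1.266760

1.27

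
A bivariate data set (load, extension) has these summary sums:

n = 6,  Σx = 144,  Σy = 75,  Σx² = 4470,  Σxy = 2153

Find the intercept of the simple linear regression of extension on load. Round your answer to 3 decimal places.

4.145

Sxx = Σx² − (Σx)²/n = 4470 − 3456 = 1014
Sxy = Σxy − (Σx)(Σy)/n = 2153 − 1800 = 353
b = Sxy/Sxx = 353/1014 = 0.348126
a = ȳ − b·x̄ = 12.5 − 0.348126·24 = 4.144970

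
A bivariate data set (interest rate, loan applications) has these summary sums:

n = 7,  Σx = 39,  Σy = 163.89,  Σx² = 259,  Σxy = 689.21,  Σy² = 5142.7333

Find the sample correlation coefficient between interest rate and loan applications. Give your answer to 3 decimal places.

Sxx = Σx² − (Σx)²/n = 259 − 217.285714 = 41.714286
Sxy = Σxy − (Σx)(Σy)/n = 689.21 − 913.101429 = -223.891429
Syy = Σy² − (Σy)²/n = 5142.7333 − 3837.133157 = 1305.600143
r = Sxy/√(Sxx·Syy) = -223.891429/√(54462.177388) = -223.891429/233.371329 = -0.959378

-0.959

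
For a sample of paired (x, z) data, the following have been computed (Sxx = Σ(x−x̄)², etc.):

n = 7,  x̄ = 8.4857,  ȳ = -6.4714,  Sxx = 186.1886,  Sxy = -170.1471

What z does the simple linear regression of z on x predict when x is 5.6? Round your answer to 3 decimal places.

b = Sxy/Sxx = -170.1471/186.1886 = -0.913843
a = ȳ − b·x̄ = -6.4714 − (-0.913843)·8.4857 = 1.283195
ŷ(5.6) = a + b·5.6 = 1.283195 + (-0.913843)·5.6 = -3.834324

-3.834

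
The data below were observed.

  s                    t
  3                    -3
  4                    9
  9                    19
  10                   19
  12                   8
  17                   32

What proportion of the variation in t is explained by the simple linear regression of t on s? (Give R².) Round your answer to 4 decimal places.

n = 6, Σx = 55, Σy = 84, Σxy = 1028, Σx² = 639, Σy² = 1900
Sxx = Σx² − (Σx)²/n = 639 − 504.166667 = 134.833333
Sxy = Σxy − (Σx)(Σy)/n = 1028 − 770 = 258
Syy = Σy² − (Σy)²/n = 1900 − 1176 = 724
R² = Sxy²/(Sxx·Syy) = (258)²/(134.833333·724) = 0.681873

0.6819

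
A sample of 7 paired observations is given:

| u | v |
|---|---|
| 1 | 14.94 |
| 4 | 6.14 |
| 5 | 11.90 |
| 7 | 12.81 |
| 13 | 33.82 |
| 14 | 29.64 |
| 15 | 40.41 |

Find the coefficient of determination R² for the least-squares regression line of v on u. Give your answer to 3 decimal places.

n = 7, Σx = 59, Σy = 149.66, Σxy = 1649.44, Σx² = 681, Σy² = 4221.8994
Sxx = Σx² − (Σx)²/n = 681 − 497.285714 = 183.714286
Sxy = Σxy − (Σx)(Σy)/n = 1649.44 − 1261.42 = 388.02
Syy = Σy² − (Σy)²/n = 4221.8994 − 3199.7308 = 1022.1686
R² = Sxy²/(Sxx·Syy) = (388.02)²/(183.714286·1022.1686) = 0.801757

0.802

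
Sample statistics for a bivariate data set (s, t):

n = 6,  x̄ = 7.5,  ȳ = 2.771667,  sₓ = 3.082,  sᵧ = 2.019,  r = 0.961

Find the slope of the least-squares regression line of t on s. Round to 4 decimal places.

b = r · sᵧ/sₓ = 0.961 · 2.019/3.082 = 0.629545

0.6295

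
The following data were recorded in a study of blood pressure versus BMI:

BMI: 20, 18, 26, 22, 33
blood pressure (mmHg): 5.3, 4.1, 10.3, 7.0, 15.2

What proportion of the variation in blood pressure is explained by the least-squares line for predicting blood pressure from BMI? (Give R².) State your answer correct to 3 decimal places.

0.998

n = 5, Σx = 119, Σy = 41.9, Σxy = 1103.2, Σx² = 2973, Σy² = 431.03
Sxx = Σx² − (Σx)²/n = 2973 − 2832.2 = 140.8
Sxy = Σxy − (Σx)(Σy)/n = 1103.2 − 997.22 = 105.98
Syy = Σy² − (Σy)²/n = 431.03 − 351.122 = 79.908
R² = Sxy²/(Sxx·Syy) = (105.98)²/(140.8·79.908) = 0.998286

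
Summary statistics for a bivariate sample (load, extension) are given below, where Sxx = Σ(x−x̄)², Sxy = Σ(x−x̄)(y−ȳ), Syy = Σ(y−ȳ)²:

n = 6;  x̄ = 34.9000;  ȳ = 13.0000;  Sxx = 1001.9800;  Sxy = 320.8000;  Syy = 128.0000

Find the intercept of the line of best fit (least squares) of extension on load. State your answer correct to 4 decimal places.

b = Sxy/Sxx = 320.8/1001.98 = 0.320166
a = ȳ − b·x̄ = 13 − 0.320166·34.9 = 1.826204

1.8262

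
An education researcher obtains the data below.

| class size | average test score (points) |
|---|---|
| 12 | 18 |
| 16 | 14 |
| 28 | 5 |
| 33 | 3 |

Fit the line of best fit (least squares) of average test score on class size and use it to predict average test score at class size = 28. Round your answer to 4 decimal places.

n = 4, Σx = 89, Σy = 40, Σxy = 679, Σx² = 2273
Sxx = Σx² − (Σx)²/n = 2273 − 1980.25 = 292.75
Sxy = Σxy − (Σx)(Σy)/n = 679 − 890 = -211
b = Sxy/Sxx = -211/292.75 = -0.720751
a = ȳ − b·x̄ = 10 − (-0.720751)·22.25 = 26.036721
ŷ(28) = a + b·28 = 26.036721 + (-0.720751)·28 = 5.855679

5.8557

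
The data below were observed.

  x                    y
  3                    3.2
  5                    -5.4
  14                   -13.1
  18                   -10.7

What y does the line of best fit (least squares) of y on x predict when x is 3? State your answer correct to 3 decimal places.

n = 4, Σx = 40, Σy = -26, Σxy = -393.4, Σx² = 554
Sxx = Σx² − (Σx)²/n = 554 − 400 = 154
Sxy = Σxy − (Σx)(Σy)/n = -393.4 − (-260) = -133.4
b = Sxy/Sxx = -133.4/154 = -0.866234
a = ȳ − b·x̄ = -6.5 − (-0.866234)·10 = 2.162338
ŷ(3) = a + b·3 = 2.162338 + (-0.866234)·3 = -0.436364

-0.436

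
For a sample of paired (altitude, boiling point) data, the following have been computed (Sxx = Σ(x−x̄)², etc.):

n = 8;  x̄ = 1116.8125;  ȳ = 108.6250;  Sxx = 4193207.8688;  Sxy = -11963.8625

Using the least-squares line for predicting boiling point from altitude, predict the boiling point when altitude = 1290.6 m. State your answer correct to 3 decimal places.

108.129

b = Sxy/Sxx = -11963.8625/4193207.8688 = -0.002853
a = ȳ − b·x̄ = 108.625 − (-0.002853)·1116.8125 = 111.811437
ŷ(1290.6) = a + b·1290.6 = 111.811437 + (-0.002853)·1290.6 = 108.129158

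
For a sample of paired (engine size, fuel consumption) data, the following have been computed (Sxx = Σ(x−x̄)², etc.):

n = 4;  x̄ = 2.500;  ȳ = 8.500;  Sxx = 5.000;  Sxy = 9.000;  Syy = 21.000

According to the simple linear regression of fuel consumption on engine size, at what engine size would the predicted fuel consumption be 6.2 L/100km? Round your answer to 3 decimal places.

1.222

b = Sxy/Sxx = 9/5 = 1.8
a = ȳ − b·x̄ = 8.5 − 1.8·2.5 = 4
Set a + b·x = 6.2: x = (6.2 − 4) / 1.8 = 1.222222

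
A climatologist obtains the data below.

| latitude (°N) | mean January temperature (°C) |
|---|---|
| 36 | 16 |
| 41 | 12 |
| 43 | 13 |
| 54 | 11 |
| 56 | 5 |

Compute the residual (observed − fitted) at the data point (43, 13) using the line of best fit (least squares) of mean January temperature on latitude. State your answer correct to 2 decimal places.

n = 5, Σx = 230, Σy = 57, Σxy = 2501, Σx² = 10878
Sxx = Σx² − (Σx)²/n = 10878 − 10580 = 298
Sxy = Σxy − (Σx)(Σy)/n = 2501 − 2622 = -121
b = Sxy/Sxx = -121/298 = -0.406040
a = ȳ − b·x̄ = 11.4 − (-0.406040)·46 = 30.077852
ŷ(43) = 30.077852 + (-0.406040)·43 = 12.618121
residual = y − ŷ = 13 − 12.618121 = 0.381879

0.38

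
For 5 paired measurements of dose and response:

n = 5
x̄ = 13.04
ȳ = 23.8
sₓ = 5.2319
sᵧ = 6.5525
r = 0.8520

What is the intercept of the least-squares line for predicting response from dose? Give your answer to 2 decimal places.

9.89

b = r · sᵧ/sₓ = 0.852 · 6.5525/5.2319 = 1.067056
a = ȳ − b·x̄ = 23.8 − 1.067056·13.04 = 9.885590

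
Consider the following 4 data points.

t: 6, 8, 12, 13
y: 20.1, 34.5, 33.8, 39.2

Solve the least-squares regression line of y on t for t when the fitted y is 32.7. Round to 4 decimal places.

10.1370

n = 4, Σx = 39, Σy = 127.6, Σxy = 1311.8, Σx² = 413
Sxx = Σx² − (Σx)²/n = 413 − 380.25 = 32.75
Sxy = Σxy − (Σx)(Σy)/n = 1311.8 − 1244.1 = 67.7
b = Sxy/Sxx = 67.7/32.75 = 2.067176
a = ȳ − b·x̄ = 31.9 − 2.067176·9.75 = 11.745038
Set a + b·x = 32.7: x = (32.7 − 11.745038) / 2.067176 = 10.137001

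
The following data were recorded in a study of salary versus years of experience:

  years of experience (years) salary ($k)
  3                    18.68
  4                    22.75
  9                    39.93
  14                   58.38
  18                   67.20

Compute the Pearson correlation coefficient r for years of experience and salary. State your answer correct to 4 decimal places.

0.9970

n = 5, Σx = 48, Σy = 206.94, Σxy = 2533.33, Σx² = 626, Σy² = 10384.9742
Sxx = Σx² − (Σx)²/n = 626 − 460.8 = 165.2
Sxy = Σxy − (Σx)(Σy)/n = 2533.33 − 1986.624 = 546.706
Syy = Σy² − (Σy)²/n = 10384.9742 − 8564.83272 = 1820.14148
r = Sxy/√(Sxx·Syy) = 546.706/√(300687.372496) = 546.706/548.349681 = 0.997002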